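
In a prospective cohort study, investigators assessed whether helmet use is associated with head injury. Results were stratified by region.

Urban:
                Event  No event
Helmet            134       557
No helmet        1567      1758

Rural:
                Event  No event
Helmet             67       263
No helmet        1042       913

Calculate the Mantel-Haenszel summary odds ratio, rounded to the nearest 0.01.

OR_MH = Σ(aᵢdᵢ/nᵢ) / Σ(bᵢcᵢ/nᵢ), where nᵢ is the stratum total.
Stratum 1 (Urban): n = 4016; a·d/n = 134·1758/4016 = 58.6584; b·c/n = 557·1567/4016 = 217.3354
Stratum 2 (Rural): n = 2285; a·d/n = 67·913/2285 = 26.7707; b·c/n = 263·1042/2285 = 119.9326
OR_MH = (58.6584 + 26.7707) / (217.3354 + 119.9326) = 85.4290 / 337.2680 = 0.25330

0.25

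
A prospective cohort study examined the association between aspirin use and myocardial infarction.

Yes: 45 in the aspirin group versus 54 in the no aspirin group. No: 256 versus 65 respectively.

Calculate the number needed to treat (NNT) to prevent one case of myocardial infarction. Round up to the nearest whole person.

Risk in treated group = 45/301 = 0.14950; risk in control = 54/119 = 0.45378.
Absolute risk reduction = 0.45378 − 0.14950 = 0.30428
NNT = 1 / ARR = 1 / 0.30428 = 3.286 → round up → 4

4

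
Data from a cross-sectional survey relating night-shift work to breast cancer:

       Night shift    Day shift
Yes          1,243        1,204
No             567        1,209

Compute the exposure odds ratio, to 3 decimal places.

2.201

Reading the table with exposure as columns: a = 1243 (Night shift, case), b = 567 (Night shift, non-case), c = 1204 (Day shift, case), d = 1209.
OR = (a·d)/(b·c) = (1243 × 1209) / (567 × 1204) = 1502787 / 682668 = 2.20134
The odds of breast cancer are about 2.20 times as high in the night shift group.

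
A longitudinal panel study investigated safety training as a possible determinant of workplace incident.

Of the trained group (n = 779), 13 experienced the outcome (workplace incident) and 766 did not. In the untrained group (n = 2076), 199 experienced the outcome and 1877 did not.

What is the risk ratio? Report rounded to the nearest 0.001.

0.174

From the description: a = 13, b = 766, c = 199, d = 1877.
Risk in exposed = 13/779 = 0.01669; risk in unexposed = 199/2076 = 0.09586.
RR = 0.01669 / 0.09586 = 0.17409
The risk is 83% lower among the exposed than among the unexposed.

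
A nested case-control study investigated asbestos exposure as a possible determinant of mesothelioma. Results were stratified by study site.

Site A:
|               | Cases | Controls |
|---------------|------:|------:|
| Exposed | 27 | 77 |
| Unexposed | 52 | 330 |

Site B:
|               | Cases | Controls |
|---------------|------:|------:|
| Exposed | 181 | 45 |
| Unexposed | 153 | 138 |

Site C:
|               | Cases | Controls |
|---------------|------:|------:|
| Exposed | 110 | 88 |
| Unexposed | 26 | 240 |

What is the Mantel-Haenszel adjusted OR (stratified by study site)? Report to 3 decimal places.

OR_MH = Σ(aᵢdᵢ/nᵢ) / Σ(bᵢcᵢ/nᵢ), where nᵢ is the stratum total.
Stratum 1 (Site A): n = 486; a·d/n = 27·330/486 = 18.3333; b·c/n = 77·52/486 = 8.2387
Stratum 2 (Site B): n = 517; a·d/n = 181·138/517 = 48.3133; b·c/n = 45·153/517 = 13.3172
Stratum 3 (Site C): n = 464; a·d/n = 110·240/464 = 56.8966; b·c/n = 88·26/464 = 4.9310
OR_MH = (18.3333 + 48.3133 + 56.8966) / (8.2387 + 13.3172 + 4.9310) = 123.5432 / 26.4869 = 4.66431

4.664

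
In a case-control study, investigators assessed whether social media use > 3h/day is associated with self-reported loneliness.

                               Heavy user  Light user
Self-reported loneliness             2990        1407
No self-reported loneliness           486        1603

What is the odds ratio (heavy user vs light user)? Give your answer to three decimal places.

7.009

Reading the table with exposure as columns: a = 2990 (Heavy user, case), b = 486 (Heavy user, non-case), c = 1407 (Light user, case), d = 1603.
OR = (a·d)/(b·c) = (2990 × 1603) / (486 × 1407) = 4792970 / 683802 = 7.00930
The odds of self-reported loneliness are about 7.01 times as high in the heavy user group.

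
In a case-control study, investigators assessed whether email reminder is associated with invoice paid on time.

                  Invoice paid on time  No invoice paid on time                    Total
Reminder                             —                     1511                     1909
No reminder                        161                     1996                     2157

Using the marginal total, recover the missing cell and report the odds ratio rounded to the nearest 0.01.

3.27

The missing cell is in the exposed row: 1909 − 1511 = 398.
So a = 398, b = 1511, c = 161, d = 1996.
OR = (a·d)/(b·c) = (398 × 1996) / (1511 × 161) = 794408 / 243271 = 3.26553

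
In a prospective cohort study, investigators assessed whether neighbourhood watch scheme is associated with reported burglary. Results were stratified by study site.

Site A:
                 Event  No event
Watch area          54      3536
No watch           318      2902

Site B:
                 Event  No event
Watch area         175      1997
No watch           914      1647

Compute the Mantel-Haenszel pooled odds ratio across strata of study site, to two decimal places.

OR_MH = Σ(aᵢdᵢ/nᵢ) / Σ(bᵢcᵢ/nᵢ), where nᵢ is the stratum total.
Stratum 1 (Site A): n = 6810; a·d/n = 54·2902/6810 = 23.0115; b·c/n = 3536·318/6810 = 165.1172
Stratum 2 (Site B): n = 4733; a·d/n = 175·1647/4733 = 60.8969; b·c/n = 1997·914/4733 = 385.6450
OR_MH = (23.0115 + 60.8969) / (165.1172 + 385.6450) = 83.9083 / 550.7622 = 0.15235

0.15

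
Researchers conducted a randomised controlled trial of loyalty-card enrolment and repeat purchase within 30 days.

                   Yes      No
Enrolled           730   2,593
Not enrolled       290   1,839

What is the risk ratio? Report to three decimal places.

Cells: a = 730, b = 2593, c = 290, d = 1839.
Risk in exposed = 730/3323 = 0.21968; risk in unexposed = 290/2129 = 0.13621.
RR = 0.21968 / 0.13621 = 1.61276
The risk among the exposed is 1.61 times that among the unexposed.

1.613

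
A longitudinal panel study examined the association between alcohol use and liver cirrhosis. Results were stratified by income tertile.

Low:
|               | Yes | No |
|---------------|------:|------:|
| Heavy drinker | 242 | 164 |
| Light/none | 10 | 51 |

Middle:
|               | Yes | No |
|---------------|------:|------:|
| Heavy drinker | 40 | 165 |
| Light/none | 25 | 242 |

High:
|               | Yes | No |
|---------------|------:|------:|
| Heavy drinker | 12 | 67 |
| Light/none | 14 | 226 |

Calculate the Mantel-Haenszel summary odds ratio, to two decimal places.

OR_MH = Σ(aᵢdᵢ/nᵢ) / Σ(bᵢcᵢ/nᵢ), where nᵢ is the stratum total.
Stratum 1 (Low): n = 467; a·d/n = 242·51/467 = 26.4283; b·c/n = 164·10/467 = 3.5118
Stratum 2 (Middle): n = 472; a·d/n = 40·242/472 = 20.5085; b·c/n = 165·25/472 = 8.7394
Stratum 3 (High): n = 319; a·d/n = 12·226/319 = 8.5016; b·c/n = 67·14/319 = 2.9404
OR_MH = (26.4283 + 20.5085 + 8.5016) / (3.5118 + 8.7394 + 2.9404) = 55.4383 / 15.1916 = 3.64927

3.65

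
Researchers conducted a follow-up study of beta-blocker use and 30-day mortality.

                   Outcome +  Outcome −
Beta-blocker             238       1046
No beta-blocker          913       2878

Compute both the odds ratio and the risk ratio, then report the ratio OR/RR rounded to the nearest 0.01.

Cells: a = 238, b = 1046, c = 913, d = 2878.
OR = (238·2878)/(1046·913) = 684964/954998 = 0.71724
Risk in exposed = 238/1284 = 0.18536; risk in unexposed = 913/3791 = 0.24083; RR = 0.76965
OR/RR = 0.71724 / 0.76965 = 0.93190
The outcome is not rare, so the OR lies further from 1 than the RR.

0.93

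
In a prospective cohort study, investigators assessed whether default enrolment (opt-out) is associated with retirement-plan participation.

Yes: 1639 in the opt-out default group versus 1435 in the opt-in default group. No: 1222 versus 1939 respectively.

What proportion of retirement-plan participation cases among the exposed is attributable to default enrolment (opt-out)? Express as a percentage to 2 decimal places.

From the description: a = 1639, b = 1222, c = 1435, d = 1939.
Risk in exposed = 1639/2861 = 0.57288; risk in unexposed = 1435/3374 = 0.42531.
RR = 0.57288/0.42531 = 1.34696
AR% = (RR − 1)/RR × 100 = (1.34696 − 1)/1.34696 × 100 = 25.7587%

25.76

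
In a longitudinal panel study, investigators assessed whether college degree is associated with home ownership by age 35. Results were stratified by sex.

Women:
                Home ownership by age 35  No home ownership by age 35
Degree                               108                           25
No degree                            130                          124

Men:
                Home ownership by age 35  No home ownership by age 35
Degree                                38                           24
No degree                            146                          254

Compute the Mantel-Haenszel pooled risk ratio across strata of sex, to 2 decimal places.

RR_MH = Σ(aᵢ·n₀ᵢ/nᵢ) / Σ(cᵢ·n₁ᵢ/nᵢ), with n₁ᵢ = aᵢ+bᵢ (exposed), n₀ᵢ = cᵢ+dᵢ (unexposed), nᵢ = n₁ᵢ+n₀ᵢ.
Stratum 1 (Women): n₁ = 133, n₀ = 254, n = 387; a·n₀/n = 108·254/387 = 70.8837; c·n₁/n = 130·133/387 = 44.6770
Stratum 2 (Men): n₁ = 62, n₀ = 400, n = 462; a·n₀/n = 38·400/462 = 32.9004; c·n₁/n = 146·62/462 = 19.5931
RR_MH = (70.8837 + 32.9004) / (44.6770 + 19.5931) = 103.7842 / 64.2701 = 1.61481

1.61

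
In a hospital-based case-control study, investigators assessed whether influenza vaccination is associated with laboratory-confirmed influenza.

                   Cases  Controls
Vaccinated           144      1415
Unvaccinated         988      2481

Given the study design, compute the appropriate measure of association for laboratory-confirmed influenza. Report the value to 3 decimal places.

Cells: a = 144, b = 1415, c = 988, d = 2481.
This is a hospital-based case-control study: participants were sampled on outcome status, so risks in the source population cannot be estimated directly — relative risk is not valid here. The odds ratio is the appropriate measure.
OR = (a·d)/(b·c) = (144 × 2481) / (1415 × 988) = 357264 / 1398020 = 0.25555

0.256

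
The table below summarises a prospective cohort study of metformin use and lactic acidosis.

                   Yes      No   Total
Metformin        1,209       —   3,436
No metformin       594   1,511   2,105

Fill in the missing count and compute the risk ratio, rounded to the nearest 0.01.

1.25

The missing cell is in the exposed row: 3436 − 1209 = 2227.
So a = 1209, b = 2227, c = 594, d = 1511.
RR = [a/(a+b)] / [c/(c+d)] = (1209/3436) / (594/2105) = 0.35186/0.28219 = 1.24692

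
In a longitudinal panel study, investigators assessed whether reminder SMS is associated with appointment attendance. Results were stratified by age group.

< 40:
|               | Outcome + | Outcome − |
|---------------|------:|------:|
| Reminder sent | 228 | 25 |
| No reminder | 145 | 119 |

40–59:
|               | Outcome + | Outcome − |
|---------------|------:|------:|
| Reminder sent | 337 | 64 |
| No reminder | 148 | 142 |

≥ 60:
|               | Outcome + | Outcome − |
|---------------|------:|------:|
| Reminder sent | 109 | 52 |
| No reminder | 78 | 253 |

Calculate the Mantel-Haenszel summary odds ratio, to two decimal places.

6.14

OR_MH = Σ(aᵢdᵢ/nᵢ) / Σ(bᵢcᵢ/nᵢ), where nᵢ is the stratum total.
Stratum 1 (< 40): n = 517; a·d/n = 228·119/517 = 52.4797; b·c/n = 25·145/517 = 7.0116
Stratum 2 (40–59): n = 691; a·d/n = 337·142/691 = 69.2533; b·c/n = 64·148/691 = 13.7077
Stratum 3 (≥ 60): n = 492; a·d/n = 109·253/492 = 56.0508; b·c/n = 52·78/492 = 8.2439
OR_MH = (52.4797 + 69.2533 + 56.0508) / (7.0116 + 13.7077 + 8.2439) = 177.7838 / 28.9632 = 6.13827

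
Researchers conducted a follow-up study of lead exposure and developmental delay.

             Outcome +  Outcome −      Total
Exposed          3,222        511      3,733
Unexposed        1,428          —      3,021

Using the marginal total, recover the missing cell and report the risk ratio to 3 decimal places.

The missing cell is in the unexposed row: 3021 − 1428 = 1593.
So a = 3222, b = 511, c = 1428, d = 1593.
RR = [a/(a+b)] / [c/(c+d)] = (3222/3733) / (1428/3021) = 0.86311/0.47269 = 1.82595

1.826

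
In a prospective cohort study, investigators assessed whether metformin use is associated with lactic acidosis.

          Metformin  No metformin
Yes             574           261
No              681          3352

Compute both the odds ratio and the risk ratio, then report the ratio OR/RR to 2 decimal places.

Reading the table with exposure as columns: a = 574 (Metformin, case), b = 681 (Metformin, non-case), c = 261 (No metformin, case), d = 3352.
OR = (574·3352)/(681·261) = 1924048/177741 = 10.82501
Risk in exposed = 574/1255 = 0.45737; risk in unexposed = 261/3613 = 0.07224; RR = 6.33134
OR/RR = 10.82501 / 6.33134 = 1.70975
The outcome is not rare, so the OR lies further from 1 than the RR.

1.71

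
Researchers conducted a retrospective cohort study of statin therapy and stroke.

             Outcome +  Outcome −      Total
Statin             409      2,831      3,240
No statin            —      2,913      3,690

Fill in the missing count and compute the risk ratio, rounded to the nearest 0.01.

0.60

The missing cell is in the unexposed row: 3690 − 2913 = 777.
So a = 409, b = 2831, c = 777, d = 2913.
RR = [a/(a+b)] / [c/(c+d)] = (409/3240) / (777/3690) = 0.12623/0.21057 = 0.59949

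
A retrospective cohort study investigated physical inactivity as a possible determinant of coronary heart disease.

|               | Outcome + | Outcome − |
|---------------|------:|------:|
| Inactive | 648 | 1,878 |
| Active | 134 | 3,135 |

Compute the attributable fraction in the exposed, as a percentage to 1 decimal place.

84.0

Cells: a = 648, b = 1878, c = 134, d = 3135.
Risk in exposed = 648/2526 = 0.25653; risk in unexposed = 134/3269 = 0.04099.
RR = 0.25653/0.04099 = 6.25823
AR% = (RR − 1)/RR × 100 = (6.25823 − 1)/6.25823 × 100 = 84.0211%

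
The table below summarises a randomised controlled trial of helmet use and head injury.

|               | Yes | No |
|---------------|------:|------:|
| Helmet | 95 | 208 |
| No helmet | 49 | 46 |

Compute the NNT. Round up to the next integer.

5

Risk in treated group = 95/303 = 0.31353; risk in control = 49/95 = 0.51579.
Absolute risk reduction = 0.51579 − 0.31353 = 0.20226
NNT = 1 / ARR = 1 / 0.20226 = 4.944 → round up → 5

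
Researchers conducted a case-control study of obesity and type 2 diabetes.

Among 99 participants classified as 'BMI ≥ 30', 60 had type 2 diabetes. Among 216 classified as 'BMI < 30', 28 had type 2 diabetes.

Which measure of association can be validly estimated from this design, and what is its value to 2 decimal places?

10.33

From the description: a = 60, b = 39, c = 28, d = 188.
This is a case-control study: participants were sampled on outcome status, so risks in the source population cannot be estimated directly — relative risk is not valid here. The odds ratio is the appropriate measure.
OR = (a·d)/(b·c) = (60 × 188) / (39 × 28) = 11280 / 1092 = 10.32967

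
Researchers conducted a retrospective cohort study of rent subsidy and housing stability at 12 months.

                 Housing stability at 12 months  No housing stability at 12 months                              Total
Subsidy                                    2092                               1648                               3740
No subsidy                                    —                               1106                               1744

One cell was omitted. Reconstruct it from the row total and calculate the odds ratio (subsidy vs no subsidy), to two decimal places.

The missing cell is in the unexposed row: 1744 − 1106 = 638.
So a = 2092, b = 1648, c = 638, d = 1106.
OR = (a·d)/(b·c) = (2092 × 1106) / (1648 × 638) = 2313752 / 1051424 = 2.20059

2.20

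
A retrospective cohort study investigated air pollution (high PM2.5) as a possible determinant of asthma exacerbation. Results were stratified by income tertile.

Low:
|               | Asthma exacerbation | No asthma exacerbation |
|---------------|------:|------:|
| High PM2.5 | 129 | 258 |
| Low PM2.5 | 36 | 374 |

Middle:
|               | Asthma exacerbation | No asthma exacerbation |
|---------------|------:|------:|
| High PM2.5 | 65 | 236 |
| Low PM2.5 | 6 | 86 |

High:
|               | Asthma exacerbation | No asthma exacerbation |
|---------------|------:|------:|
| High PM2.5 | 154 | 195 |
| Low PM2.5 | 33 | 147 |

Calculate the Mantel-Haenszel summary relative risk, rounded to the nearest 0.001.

RR_MH = Σ(aᵢ·n₀ᵢ/nᵢ) / Σ(cᵢ·n₁ᵢ/nᵢ), with n₁ᵢ = aᵢ+bᵢ (exposed), n₀ᵢ = cᵢ+dᵢ (unexposed), nᵢ = n₁ᵢ+n₀ᵢ.
Stratum 1 (Low): n₁ = 387, n₀ = 410, n = 797; a·n₀/n = 129·410/797 = 66.3614; c·n₁/n = 36·387/797 = 17.4806
Stratum 2 (Middle): n₁ = 301, n₀ = 92, n = 393; a·n₀/n = 65·92/393 = 15.2163; c·n₁/n = 6·301/393 = 4.5954
Stratum 3 (High): n₁ = 349, n₀ = 180, n = 529; a·n₀/n = 154·180/529 = 52.4008; c·n₁/n = 33·349/529 = 21.7713
RR_MH = (66.3614 + 15.2163 + 52.4008) / (17.4806 + 4.5954 + 21.7713) = 133.9784 / 43.8472 = 3.05557

3.056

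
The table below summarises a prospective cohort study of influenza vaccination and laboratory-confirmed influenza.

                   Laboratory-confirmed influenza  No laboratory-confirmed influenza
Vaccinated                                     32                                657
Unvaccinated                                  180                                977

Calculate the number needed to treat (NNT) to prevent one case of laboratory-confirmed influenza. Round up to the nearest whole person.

10

Risk in treated group = 32/689 = 0.04644; risk in control = 180/1157 = 0.15557.
Absolute risk reduction = 0.15557 − 0.04644 = 0.10913
NNT = 1 / ARR = 1 / 0.10913 = 9.163 → round up → 10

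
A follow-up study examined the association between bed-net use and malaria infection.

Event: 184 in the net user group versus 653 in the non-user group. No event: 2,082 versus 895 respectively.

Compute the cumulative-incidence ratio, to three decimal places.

From the description: a = 184, b = 2082, c = 653, d = 895.
Risk in exposed = 184/2266 = 0.08120; risk in unexposed = 653/1548 = 0.42183.
RR = 0.08120 / 0.42183 = 0.19249
The risk is 81% lower among the exposed than among the unexposed.

0.192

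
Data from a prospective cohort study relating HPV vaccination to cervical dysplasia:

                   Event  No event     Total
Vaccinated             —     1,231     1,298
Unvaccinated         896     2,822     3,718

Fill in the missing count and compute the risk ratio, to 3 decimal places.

The missing cell is in the exposed row: 1298 − 1231 = 67.
So a = 67, b = 1231, c = 896, d = 2822.
RR = [a/(a+b)] / [c/(c+d)] = (67/1298) / (896/3718) = 0.05162/0.24099 = 0.21419

0.214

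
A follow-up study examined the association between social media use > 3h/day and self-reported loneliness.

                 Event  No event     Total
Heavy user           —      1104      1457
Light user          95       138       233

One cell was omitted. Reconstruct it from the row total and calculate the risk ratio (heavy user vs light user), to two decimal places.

The missing cell is in the exposed row: 1457 − 1104 = 353.
So a = 353, b = 1104, c = 95, d = 138.
RR = [a/(a+b)] / [c/(c+d)] = (353/1457) / (95/233) = 0.24228/0.40773 = 0.59422

0.59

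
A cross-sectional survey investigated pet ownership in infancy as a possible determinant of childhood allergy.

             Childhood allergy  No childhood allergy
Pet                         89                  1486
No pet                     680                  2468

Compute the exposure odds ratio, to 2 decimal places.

Cells: a = 89, b = 1486, c = 680, d = 2468.
OR = (a·d)/(b·c) = (89 × 2468) / (1486 × 680) = 219652 / 1010480 = 0.21737
Exposure is associated with lower odds of childhood allergy (OR = 0.22 < 1).

0.22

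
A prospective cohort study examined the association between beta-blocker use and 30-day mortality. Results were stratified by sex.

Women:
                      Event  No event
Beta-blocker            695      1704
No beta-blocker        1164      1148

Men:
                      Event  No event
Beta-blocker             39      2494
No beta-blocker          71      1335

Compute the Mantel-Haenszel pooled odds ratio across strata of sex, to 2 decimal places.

OR_MH = Σ(aᵢdᵢ/nᵢ) / Σ(bᵢcᵢ/nᵢ), where nᵢ is the stratum total.
Stratum 1 (Women): n = 4711; a·d/n = 695·1148/4711 = 169.3611; b·c/n = 1704·1164/4711 = 421.0265
Stratum 2 (Men): n = 3939; a·d/n = 39·1335/3939 = 13.2178; b·c/n = 2494·71/3939 = 44.9540
OR_MH = (169.3611 + 13.2178) / (421.0265 + 44.9540) = 182.5789 / 465.9806 = 0.39182

0.39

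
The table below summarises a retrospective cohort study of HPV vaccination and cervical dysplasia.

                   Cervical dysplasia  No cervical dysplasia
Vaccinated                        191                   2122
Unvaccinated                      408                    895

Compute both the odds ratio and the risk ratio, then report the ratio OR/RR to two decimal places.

0.75

Cells: a = 191, b = 2122, c = 408, d = 895.
OR = (191·895)/(2122·408) = 170945/865776 = 0.19745
Risk in exposed = 191/2313 = 0.08258; risk in unexposed = 408/1303 = 0.31312; RR = 0.26372
OR/RR = 0.19745 / 0.26372 = 0.74870
The outcome is not rare, so the OR lies further from 1 than the RR.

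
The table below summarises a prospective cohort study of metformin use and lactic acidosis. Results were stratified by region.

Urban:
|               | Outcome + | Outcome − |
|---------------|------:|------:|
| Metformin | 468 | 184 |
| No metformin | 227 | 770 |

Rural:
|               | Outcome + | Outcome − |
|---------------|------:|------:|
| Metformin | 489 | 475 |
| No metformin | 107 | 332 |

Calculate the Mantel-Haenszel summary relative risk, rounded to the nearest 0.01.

2.67

RR_MH = Σ(aᵢ·n₀ᵢ/nᵢ) / Σ(cᵢ·n₁ᵢ/nᵢ), with n₁ᵢ = aᵢ+bᵢ (exposed), n₀ᵢ = cᵢ+dᵢ (unexposed), nᵢ = n₁ᵢ+n₀ᵢ.
Stratum 1 (Urban): n₁ = 652, n₀ = 997, n = 1649; a·n₀/n = 468·997/1649 = 282.9569; c·n₁/n = 227·652/1649 = 89.7538
Stratum 2 (Rural): n₁ = 964, n₀ = 439, n = 1403; a·n₀/n = 489·439/1403 = 153.0086; c·n₁/n = 107·964/1403 = 73.5196
RR_MH = (282.9569 + 153.0086) / (89.7538 + 73.5196) = 435.9655 / 163.2734 = 2.67016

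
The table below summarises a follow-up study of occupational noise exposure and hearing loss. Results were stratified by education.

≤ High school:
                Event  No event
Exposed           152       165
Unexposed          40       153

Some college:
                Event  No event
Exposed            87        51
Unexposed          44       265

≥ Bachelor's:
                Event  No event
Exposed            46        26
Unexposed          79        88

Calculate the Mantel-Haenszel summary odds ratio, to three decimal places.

4.297

OR_MH = Σ(aᵢdᵢ/nᵢ) / Σ(bᵢcᵢ/nᵢ), where nᵢ is the stratum total.
Stratum 1 (≤ High school): n = 510; a·d/n = 152·153/510 = 45.6000; b·c/n = 165·40/510 = 12.9412
Stratum 2 (Some college): n = 447; a·d/n = 87·265/447 = 51.5772; b·c/n = 51·44/447 = 5.0201
Stratum 3 (≥ Bachelor's): n = 239; a·d/n = 46·88/239 = 16.9372; b·c/n = 26·79/239 = 8.5941
OR_MH = (45.6000 + 51.5772 + 16.9372) / (12.9412 + 5.0201 + 8.5941) = 114.1144 / 26.5555 = 4.29721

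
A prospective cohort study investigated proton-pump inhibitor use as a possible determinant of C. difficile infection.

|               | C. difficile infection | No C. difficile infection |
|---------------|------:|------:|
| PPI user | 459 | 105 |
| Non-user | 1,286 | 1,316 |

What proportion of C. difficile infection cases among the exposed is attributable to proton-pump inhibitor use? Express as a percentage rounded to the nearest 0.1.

Cells: a = 459, b = 105, c = 1286, d = 1316.
Risk in exposed = 459/564 = 0.81383; risk in unexposed = 1286/2602 = 0.49424.
RR = 0.81383/0.49424 = 1.64664
AR% = (RR − 1)/RR × 100 = (1.64664 − 1)/1.64664 × 100 = 39.2704%

39.3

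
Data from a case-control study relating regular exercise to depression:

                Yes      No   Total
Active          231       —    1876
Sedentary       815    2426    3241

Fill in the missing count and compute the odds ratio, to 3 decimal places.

0.418

The missing cell is in the exposed row: 1876 − 231 = 1645.
So a = 231, b = 1645, c = 815, d = 2426.
OR = (a·d)/(b·c) = (231 × 2426) / (1645 × 815) = 560406 / 1340675 = 0.41800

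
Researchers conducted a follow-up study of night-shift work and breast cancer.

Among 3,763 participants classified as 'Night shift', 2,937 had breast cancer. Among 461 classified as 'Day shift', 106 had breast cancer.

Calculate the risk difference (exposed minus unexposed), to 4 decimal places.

0.5506

From the description: a = 2937, b = 826, c = 106, d = 355.
Risk in exposed = 2937/3763 = 0.780494; risk in unexposed = 106/461 = 0.229935.
Risk difference = 0.780494 − 0.229935 = 0.550559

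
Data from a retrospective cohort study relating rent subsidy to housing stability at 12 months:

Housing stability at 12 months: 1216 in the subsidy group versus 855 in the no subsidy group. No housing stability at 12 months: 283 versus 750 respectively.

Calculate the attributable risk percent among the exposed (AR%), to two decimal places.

From the description: a = 1216, b = 283, c = 855, d = 750.
Risk in exposed = 1216/1499 = 0.81121; risk in unexposed = 855/1605 = 0.53271.
RR = 0.81121/0.53271 = 1.52279
AR% = (RR − 1)/RR × 100 = (1.52279 − 1)/1.52279 × 100 = 34.3312%

34.33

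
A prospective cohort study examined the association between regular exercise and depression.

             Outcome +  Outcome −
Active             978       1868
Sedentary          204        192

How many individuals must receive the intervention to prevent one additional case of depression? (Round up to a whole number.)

Risk in treated group = 978/2846 = 0.34364; risk in control = 204/396 = 0.51515.
Absolute risk reduction = 0.51515 − 0.34364 = 0.17151
NNT = 1 / ARR = 1 / 0.17151 = 5.831 → round up → 6

6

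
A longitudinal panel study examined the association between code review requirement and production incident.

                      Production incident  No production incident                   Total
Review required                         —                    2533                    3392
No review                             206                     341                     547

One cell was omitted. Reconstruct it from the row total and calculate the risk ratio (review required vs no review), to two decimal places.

0.67

The missing cell is in the exposed row: 3392 − 2533 = 859.
So a = 859, b = 2533, c = 206, d = 341.
RR = [a/(a+b)] / [c/(c+d)] = (859/3392) / (206/547) = 0.25324/0.37660 = 0.67245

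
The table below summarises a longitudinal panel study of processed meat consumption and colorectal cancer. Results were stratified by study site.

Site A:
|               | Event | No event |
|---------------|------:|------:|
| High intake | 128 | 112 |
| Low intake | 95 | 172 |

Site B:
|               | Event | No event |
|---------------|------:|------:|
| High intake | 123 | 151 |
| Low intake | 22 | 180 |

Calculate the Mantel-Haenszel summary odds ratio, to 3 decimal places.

OR_MH = Σ(aᵢdᵢ/nᵢ) / Σ(bᵢcᵢ/nᵢ), where nᵢ is the stratum total.
Stratum 1 (Site A): n = 507; a·d/n = 128·172/507 = 43.4241; b·c/n = 112·95/507 = 20.9862
Stratum 2 (Site B): n = 476; a·d/n = 123·180/476 = 46.5126; b·c/n = 151·22/476 = 6.9790
OR_MH = (43.4241 + 46.5126) / (20.9862 + 6.9790) = 89.9367 / 27.9652 = 3.21602

3.216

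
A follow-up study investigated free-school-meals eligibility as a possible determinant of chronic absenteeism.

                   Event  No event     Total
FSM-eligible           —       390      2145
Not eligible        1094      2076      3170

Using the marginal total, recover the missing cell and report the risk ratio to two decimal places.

The missing cell is in the exposed row: 2145 − 390 = 1755.
So a = 1755, b = 390, c = 1094, d = 2076.
RR = [a/(a+b)] / [c/(c+d)] = (1755/2145) / (1094/3170) = 0.81818/0.34511 = 2.37078

2.37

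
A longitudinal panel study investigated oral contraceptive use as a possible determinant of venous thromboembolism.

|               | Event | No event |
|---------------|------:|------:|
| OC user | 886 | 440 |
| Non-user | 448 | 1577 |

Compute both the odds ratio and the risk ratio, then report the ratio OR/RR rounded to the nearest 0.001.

Cells: a = 886, b = 440, c = 448, d = 1577.
OR = (886·1577)/(440·448) = 1397222/197120 = 7.08818
Risk in exposed = 886/1326 = 0.66817; risk in unexposed = 448/2025 = 0.22123; RR = 3.02021
OR/RR = 7.08818 / 3.02021 = 2.34692
The outcome is not rare, so the OR lies further from 1 than the RR.

2.347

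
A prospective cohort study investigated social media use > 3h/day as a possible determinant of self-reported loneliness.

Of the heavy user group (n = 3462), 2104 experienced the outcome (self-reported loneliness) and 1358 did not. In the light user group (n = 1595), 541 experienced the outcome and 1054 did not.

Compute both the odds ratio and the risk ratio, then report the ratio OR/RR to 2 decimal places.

From the description: a = 2104, b = 1358, c = 541, d = 1054.
OR = (2104·1054)/(1358·541) = 2217616/734678 = 3.01849
Risk in exposed = 2104/3462 = 0.60774; risk in unexposed = 541/1595 = 0.33918; RR = 1.79177
OR/RR = 3.01849 / 1.79177 = 1.68464
The outcome is not rare, so the OR lies further from 1 than the RR.

1.68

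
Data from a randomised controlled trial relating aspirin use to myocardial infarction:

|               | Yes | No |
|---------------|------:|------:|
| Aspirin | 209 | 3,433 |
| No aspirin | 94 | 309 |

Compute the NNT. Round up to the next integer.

Risk in treated group = 209/3642 = 0.05739; risk in control = 94/403 = 0.23325.
Absolute risk reduction = 0.23325 − 0.05739 = 0.17586
NNT = 1 / ARR = 1 / 0.17586 = 5.686 → round up → 6

6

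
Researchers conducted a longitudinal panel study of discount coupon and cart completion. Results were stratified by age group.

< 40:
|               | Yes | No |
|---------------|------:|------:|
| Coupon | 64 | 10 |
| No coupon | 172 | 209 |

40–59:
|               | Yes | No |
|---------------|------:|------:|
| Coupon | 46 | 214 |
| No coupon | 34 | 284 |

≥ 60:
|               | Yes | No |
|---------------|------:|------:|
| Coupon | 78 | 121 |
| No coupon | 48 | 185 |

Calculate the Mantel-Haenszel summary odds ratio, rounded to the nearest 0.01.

2.86

OR_MH = Σ(aᵢdᵢ/nᵢ) / Σ(bᵢcᵢ/nᵢ), where nᵢ is the stratum total.
Stratum 1 (< 40): n = 455; a·d/n = 64·209/455 = 29.3978; b·c/n = 10·172/455 = 3.7802
Stratum 2 (40–59): n = 578; a·d/n = 46·284/578 = 22.6021; b·c/n = 214·34/578 = 12.5882
Stratum 3 (≥ 60): n = 432; a·d/n = 78·185/432 = 33.4028; b·c/n = 121·48/432 = 13.4444
OR_MH = (29.3978 + 22.6021 + 33.4028) / (3.7802 + 12.5882 + 13.4444) = 85.4027 / 29.8129 = 2.86462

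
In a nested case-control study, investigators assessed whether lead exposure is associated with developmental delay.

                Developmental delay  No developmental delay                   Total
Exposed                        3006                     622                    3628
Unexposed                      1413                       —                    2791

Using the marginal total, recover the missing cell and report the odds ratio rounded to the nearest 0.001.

4.713

The missing cell is in the unexposed row: 2791 − 1413 = 1378.
So a = 3006, b = 622, c = 1413, d = 1378.
OR = (a·d)/(b·c) = (3006 × 1378) / (622 × 1413) = 4142268 / 878886 = 4.71309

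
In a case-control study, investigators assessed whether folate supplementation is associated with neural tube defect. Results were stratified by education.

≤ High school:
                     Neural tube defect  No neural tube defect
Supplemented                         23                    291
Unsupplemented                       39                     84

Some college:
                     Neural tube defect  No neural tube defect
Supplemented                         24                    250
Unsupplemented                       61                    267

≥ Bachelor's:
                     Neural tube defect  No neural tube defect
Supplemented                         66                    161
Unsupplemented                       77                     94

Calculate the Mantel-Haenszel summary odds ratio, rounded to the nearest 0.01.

0.37

OR_MH = Σ(aᵢdᵢ/nᵢ) / Σ(bᵢcᵢ/nᵢ), where nᵢ is the stratum total.
Stratum 1 (≤ High school): n = 437; a·d/n = 23·84/437 = 4.4211; b·c/n = 291·39/437 = 25.9703
Stratum 2 (Some college): n = 602; a·d/n = 24·267/602 = 10.6445; b·c/n = 250·61/602 = 25.3322
Stratum 3 (≥ Bachelor's): n = 398; a·d/n = 66·94/398 = 15.5879; b·c/n = 161·77/398 = 31.1482
OR_MH = (4.4211 + 10.6445 + 15.5879) / (25.9703 + 25.3322 + 31.1482) = 30.6535 / 82.4507 = 0.37178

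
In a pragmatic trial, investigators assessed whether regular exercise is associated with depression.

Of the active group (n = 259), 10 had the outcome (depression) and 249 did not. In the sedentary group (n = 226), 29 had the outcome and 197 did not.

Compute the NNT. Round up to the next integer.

12

Risk in treated group = 10/259 = 0.03861; risk in control = 29/226 = 0.12832.
Absolute risk reduction = 0.12832 − 0.03861 = 0.08971
NNT = 1 / ARR = 1 / 0.08971 = 11.147 → round up → 12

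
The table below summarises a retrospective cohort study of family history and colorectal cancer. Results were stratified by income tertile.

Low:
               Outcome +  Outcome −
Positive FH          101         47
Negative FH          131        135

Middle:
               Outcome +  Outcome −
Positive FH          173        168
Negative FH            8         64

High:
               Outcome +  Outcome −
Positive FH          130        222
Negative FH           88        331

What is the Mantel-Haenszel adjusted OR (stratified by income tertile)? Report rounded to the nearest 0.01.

2.66

OR_MH = Σ(aᵢdᵢ/nᵢ) / Σ(bᵢcᵢ/nᵢ), where nᵢ is the stratum total.
Stratum 1 (Low): n = 414; a·d/n = 101·135/414 = 32.9348; b·c/n = 47·131/414 = 14.8720
Stratum 2 (Middle): n = 413; a·d/n = 173·64/413 = 26.8087; b·c/n = 168·8/413 = 3.2542
Stratum 3 (High): n = 771; a·d/n = 130·331/771 = 55.8106; b·c/n = 222·88/771 = 25.3385
OR_MH = (32.9348 + 26.8087 + 55.8106) / (14.8720 + 3.2542 + 25.3385) = 115.5541 / 43.4647 = 2.65857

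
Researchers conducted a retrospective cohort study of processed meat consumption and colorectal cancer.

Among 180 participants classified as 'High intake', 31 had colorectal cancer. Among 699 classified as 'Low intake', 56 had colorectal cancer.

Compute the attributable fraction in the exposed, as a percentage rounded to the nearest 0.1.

From the description: a = 31, b = 149, c = 56, d = 643.
Risk in exposed = 31/180 = 0.17222; risk in unexposed = 56/699 = 0.08011.
RR = 0.17222/0.08011 = 2.14970
AR% = (RR − 1)/RR × 100 = (2.14970 − 1)/2.14970 × 100 = 53.4819%

53.5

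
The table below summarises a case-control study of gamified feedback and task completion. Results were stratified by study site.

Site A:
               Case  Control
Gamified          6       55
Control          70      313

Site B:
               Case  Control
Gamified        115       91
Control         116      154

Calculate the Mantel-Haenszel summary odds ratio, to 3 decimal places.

OR_MH = Σ(aᵢdᵢ/nᵢ) / Σ(bᵢcᵢ/nᵢ), where nᵢ is the stratum total.
Stratum 1 (Site A): n = 444; a·d/n = 6·313/444 = 4.2297; b·c/n = 55·70/444 = 8.6712
Stratum 2 (Site B): n = 476; a·d/n = 115·154/476 = 37.2059; b·c/n = 91·116/476 = 22.1765
OR_MH = (4.2297 + 37.2059) / (8.6712 + 22.1765) = 41.4356 / 30.8476 = 1.34323

1.343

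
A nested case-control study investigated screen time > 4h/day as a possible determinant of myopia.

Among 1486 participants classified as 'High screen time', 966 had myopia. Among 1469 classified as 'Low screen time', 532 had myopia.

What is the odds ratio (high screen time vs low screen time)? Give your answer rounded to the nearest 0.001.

From the description: a = 966, b = 520, c = 532, d = 937.
OR = (a·d)/(b·c) = (966 × 937) / (520 × 532) = 905142 / 276640 = 3.27191
The odds of myopia are about 3.27 times as high in the high screen time group.

3.272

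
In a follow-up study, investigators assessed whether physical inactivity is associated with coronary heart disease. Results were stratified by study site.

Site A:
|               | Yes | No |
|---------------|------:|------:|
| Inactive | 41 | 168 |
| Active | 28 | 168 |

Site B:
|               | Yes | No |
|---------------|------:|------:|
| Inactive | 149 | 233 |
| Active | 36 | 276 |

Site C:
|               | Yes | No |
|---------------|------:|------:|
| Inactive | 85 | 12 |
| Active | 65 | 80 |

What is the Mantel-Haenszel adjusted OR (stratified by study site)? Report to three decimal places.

OR_MH = Σ(aᵢdᵢ/nᵢ) / Σ(bᵢcᵢ/nᵢ), where nᵢ is the stratum total.
Stratum 1 (Site A): n = 405; a·d/n = 41·168/405 = 17.0074; b·c/n = 168·28/405 = 11.6148
Stratum 2 (Site B): n = 694; a·d/n = 149·276/694 = 59.2565; b·c/n = 233·36/694 = 12.0865
Stratum 3 (Site C): n = 242; a·d/n = 85·80/242 = 28.0992; b·c/n = 12·65/242 = 3.2231
OR_MH = (17.0074 + 59.2565 + 28.0992) / (11.6148 + 12.0865 + 3.2231) = 104.3631 / 26.9244 = 3.87615

3.876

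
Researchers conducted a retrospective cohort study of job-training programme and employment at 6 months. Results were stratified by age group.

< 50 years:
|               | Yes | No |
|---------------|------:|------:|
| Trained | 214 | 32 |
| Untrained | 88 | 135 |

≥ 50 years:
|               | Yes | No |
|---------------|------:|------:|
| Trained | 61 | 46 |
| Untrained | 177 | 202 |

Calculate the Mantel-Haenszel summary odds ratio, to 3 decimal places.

OR_MH = Σ(aᵢdᵢ/nᵢ) / Σ(bᵢcᵢ/nᵢ), where nᵢ is the stratum total.
Stratum 1 (< 50 years): n = 469; a·d/n = 214·135/469 = 61.5991; b·c/n = 32·88/469 = 6.0043
Stratum 2 (≥ 50 years): n = 486; a·d/n = 61·202/486 = 25.3539; b·c/n = 46·177/486 = 16.7531
OR_MH = (61.5991 + 25.3539) / (6.0043 + 16.7531) = 86.9531 / 22.7574 = 3.82088

3.821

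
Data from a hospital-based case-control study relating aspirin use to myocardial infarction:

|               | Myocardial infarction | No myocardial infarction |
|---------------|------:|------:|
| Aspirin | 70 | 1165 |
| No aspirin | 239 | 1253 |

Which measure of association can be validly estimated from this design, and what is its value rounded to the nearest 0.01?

Cells: a = 70, b = 1165, c = 239, d = 1253.
This is a hospital-based case-control study: participants were sampled on outcome status, so risks in the source population cannot be estimated directly — relative risk is not valid here. The odds ratio is the appropriate measure.
OR = (a·d)/(b·c) = (70 × 1253) / (1165 × 239) = 87710 / 278435 = 0.31501

0.32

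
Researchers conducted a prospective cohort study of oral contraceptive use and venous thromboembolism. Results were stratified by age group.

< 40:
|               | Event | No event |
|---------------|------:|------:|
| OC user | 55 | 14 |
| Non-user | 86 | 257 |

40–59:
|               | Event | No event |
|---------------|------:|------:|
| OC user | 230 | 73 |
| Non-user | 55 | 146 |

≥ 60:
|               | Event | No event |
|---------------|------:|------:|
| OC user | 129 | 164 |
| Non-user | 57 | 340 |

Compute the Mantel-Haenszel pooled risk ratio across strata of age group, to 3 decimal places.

RR_MH = Σ(aᵢ·n₀ᵢ/nᵢ) / Σ(cᵢ·n₁ᵢ/nᵢ), with n₁ᵢ = aᵢ+bᵢ (exposed), n₀ᵢ = cᵢ+dᵢ (unexposed), nᵢ = n₁ᵢ+n₀ᵢ.
Stratum 1 (< 40): n₁ = 69, n₀ = 343, n = 412; a·n₀/n = 55·343/412 = 45.7888; c·n₁/n = 86·69/412 = 14.4029
Stratum 2 (40–59): n₁ = 303, n₀ = 201, n = 504; a·n₀/n = 230·201/504 = 91.7262; c·n₁/n = 55·303/504 = 33.0655
Stratum 3 (≥ 60): n₁ = 293, n₀ = 397, n = 690; a·n₀/n = 129·397/690 = 74.2217; c·n₁/n = 57·293/690 = 24.2043
RR_MH = (45.7888 + 91.7262 + 74.2217) / (14.4029 + 33.0655 + 24.2043) = 211.7368 / 71.6727 = 2.95422

2.954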